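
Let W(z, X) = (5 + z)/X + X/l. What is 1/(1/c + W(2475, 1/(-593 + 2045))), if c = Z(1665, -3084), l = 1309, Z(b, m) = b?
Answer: 1054870740/3798547340544511 ≈ 2.7770e-7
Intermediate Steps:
c = 1665
W(z, X) = X/1309 + (5 + z)/X (W(z, X) = (5 + z)/X + X/1309 = X/1309 + (5 + z)/X)
1/(1/c + W(2475, 1/(-593 + 2045))) = 1/(1/1665 + (5 + 2475 + (1/(-593 + 2045))**2/1309)/(1/(-593 + 2045))) = 1/(1/1665 + (5 + 2475 + (1/1452)**2/1309)/(1/1452)) = 1/(1/1665 + 1452*(5 + 2475 + (1/1309)*(1/2108304))) = 1/(1/1665 + 1452*(5 + 2475 + 1/2759769936)) = 1/(1/1665 + 1452*(6844229441281/2759769936)) = 1/(1/1665 + 6844229441281/1900668) = 1/(3798547340544511/1054870740) = 1054870740/3798547340544511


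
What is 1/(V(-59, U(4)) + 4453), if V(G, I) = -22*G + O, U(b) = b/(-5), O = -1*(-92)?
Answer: 1/5843 ≈ 0.00017114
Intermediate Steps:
O = 92
U(b) = -b/5 (U(b) = b*(-⅕) = -b/5)
V(G, I) = 92 - 22*G (V(G, I) = -22*G + 92 = 92 - 22*G)
1/(V(-59, U(4)) + 4453) = 1/((92 - 22*(-59)) + 4453) = 1/((92 + 1298) + 4453) = 1/(1390 + 4453) = 1/5843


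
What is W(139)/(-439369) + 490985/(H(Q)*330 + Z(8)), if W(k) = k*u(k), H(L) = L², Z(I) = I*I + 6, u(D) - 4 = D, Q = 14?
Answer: 6126758649/812832650 ≈ 7.5375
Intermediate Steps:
u(D) = 4 + D
Z(I) = 6 + I² (Z(I) = I² + 6 = 6 + I²)
W(k) = k*(4 + k)
W(139)/(-439369) + 490985/(H(Q)*330 + Z(8)) = (139*(4 + 139))/(-439369) + 490985/(14²*330 + (6 + 8²)) = (139*143)*(-1/439369) + 490985/(196*330 + (6 + 64)) = 19877*(-1/439369) + 490985/(64680 + 70) = -19877/439369 + 490985/64750 = -19877/439369 + 490985*(1/64750) = -19877/439369 + 98197/12950 = 6126758649/812832650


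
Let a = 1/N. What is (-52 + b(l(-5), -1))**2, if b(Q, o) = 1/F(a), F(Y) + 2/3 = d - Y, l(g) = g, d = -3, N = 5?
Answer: 9186961/3364 ≈ 2731.0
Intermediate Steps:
a = 1/5 ≈ 0.20000
F(Y) = -11/3 - Y (F(Y) = -2/3 + (-3 - Y) = -11/3 - Y)
b(Q, o) = -15/58 (b(Q, o) = 1/(-11/3 - 1*1/5) = 1/(-11/3 - 1/5) = 1/(-58/15) = -15/58)
(-52 + b(l(-5), -1))**2 = (-52 - 15/58)**2 = (-3031/58)**2 = 9186961/3364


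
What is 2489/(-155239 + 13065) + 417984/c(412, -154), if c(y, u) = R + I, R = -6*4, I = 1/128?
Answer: -7606594167367/436616354 ≈ -17422.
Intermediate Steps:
I = 1/128 ≈ 0.0078125
R = -24
c(y, u) = -3071/128 (c(y, u) = -24 + 1/128 = -3071/128)
2489/(-155239 + 13065) + 417984/c(412, -154) = 2489/(-155239 + 13065) + 417984/(-3071/128) = 2489/(-142174) + 417984*(-128/3071) = 2489*(-1/142174) - 53501952/3071 = -2489/142174 - 53501952/3071 = -7606594167367/436616354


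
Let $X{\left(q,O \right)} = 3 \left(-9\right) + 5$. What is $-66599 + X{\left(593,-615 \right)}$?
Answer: $-66621$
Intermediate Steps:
$X{\left(q,O \right)} = -22$ ($X{\left(q,O \right)} = -27 + 5 = -22$)
$-66599 + X{\left(593,-615 \right)} = -66599 - 22 = -66621$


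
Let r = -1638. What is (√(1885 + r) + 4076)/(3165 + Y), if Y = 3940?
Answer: 4076/7105 + √247/7105 ≈ 0.57589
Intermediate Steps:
(√(1885 + r) + 4076)/(3165 + Y) = (√(1885 - 1638) + 4076)/(3165 + 3940) = (√247 + 4076)/7105 = (4076 + √247)*(1/7105) = 4076/7105 + √247/7105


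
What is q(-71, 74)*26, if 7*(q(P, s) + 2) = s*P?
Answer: -136968/7 ≈ -19567.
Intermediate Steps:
q(P, s) = -2 + P*s/7 (q(P, s) = -2 + (s*P)/7 = -2 + (P*s)/7 = -2 + P*s/7)
q(-71, 74)*26 = (-2 + (⅐)*(-71)*74)*26 = (-2 - 5254/7)*26 = -5268/7*26 = -136968/7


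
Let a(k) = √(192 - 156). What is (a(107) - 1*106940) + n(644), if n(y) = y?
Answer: -106290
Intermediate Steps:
a(k) = 6 (a(k) = √36 = 6)
(a(107) - 1*106940) + n(644) = (6 - 1*106940) + 644 = (6 - 106940) + 644 = -106934 + 644 = -106290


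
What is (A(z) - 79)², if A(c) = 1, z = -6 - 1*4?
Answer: 6084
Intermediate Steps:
z = -10 (z = -6 - 4 = -10)
(A(z) - 79)² = (1 - 79)² = (-78)² = 6084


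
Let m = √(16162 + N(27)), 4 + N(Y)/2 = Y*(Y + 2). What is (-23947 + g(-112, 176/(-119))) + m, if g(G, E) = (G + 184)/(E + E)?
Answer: -1054739/44 + 2*√4430 ≈ -23838.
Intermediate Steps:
N(Y) = -8 + 2*Y*(2 + Y) (N(Y) = -8 + 2*(Y*(Y + 2)) = -8 + 2*(Y*(2 + Y)) = -8 + 2*Y*(2 + Y))
m = 2*√4430 (m = √(16162 + (-8 + 2*27² + 4*27)) = √(16162 + (-8 + 2*729 + 108)) = √(16162 + (-8 + 1458 + 108)) = √(16162 + 1558) = √17720 = 2*√4430 ≈ 133.12)
g(G, E) = (184 + G)/(2*E) (g(G, E) = (184 + G)/((2*E)) = (184 + G)*(1/(2*E)) = (184 + G)/(2*E))
(-23947 + g(-112, 176/(-119))) + m = (-23947 + (184 - 112)/(2*((176/(-119))))) + 2*√4430 = (-23947 + (½)*72/(176*(-1/119))) + 2*√4430 = (-23947 + (½)*72/(-176/119)) + 2*√4430 = (-23947 + (½)*(-119/176)*72) + 2*√4430 = (-23947 - 1071/44) + 2*√4430 = -1054739/44 + 2*√4430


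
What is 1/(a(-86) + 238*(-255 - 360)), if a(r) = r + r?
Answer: -1/146542 ≈ -6.8240e-6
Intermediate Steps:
a(r) = 2*r
1/(a(-86) + 238*(-255 - 360)) = 1/(2*(-86) + 238*(-255 - 360)) = 1/(-172 + 238*(-615)) = 1/(-172 - 146370) = 1/(-146542) = -1/146542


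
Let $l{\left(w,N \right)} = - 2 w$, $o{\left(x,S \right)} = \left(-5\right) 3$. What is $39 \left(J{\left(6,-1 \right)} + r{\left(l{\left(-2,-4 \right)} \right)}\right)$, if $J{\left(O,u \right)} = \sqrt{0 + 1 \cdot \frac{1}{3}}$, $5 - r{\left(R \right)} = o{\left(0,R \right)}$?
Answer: $780 + 13 \sqrt{3} \approx 802.52$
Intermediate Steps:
$o{\left(x,S \right)} = -15$
$r{\left(R \right)} = 20$ ($r{\left(R \right)} = 5 - -15 = 5 + 15 = 20$)
$J{\left(O,u \right)} = \frac{\sqrt{3}}{3}$ ($J{\left(O,u \right)} = \sqrt{0 + 1 \cdot \frac{1}{3}} = \sqrt{0 + \frac{1}{3}} = \sqrt{\frac{1}{3}} = \frac{\sqrt{3}}{3}$)
$39 \left(J{\left(6,-1 \right)} + r{\left(l{\left(-2,-4 \right)} \right)}\right) = 39 \left(\frac{\sqrt{3}}{3} + 20\right) = 39 \left(20 + \frac{\sqrt{3}}{3}\right) = 780 + 13 \sqrt{3}$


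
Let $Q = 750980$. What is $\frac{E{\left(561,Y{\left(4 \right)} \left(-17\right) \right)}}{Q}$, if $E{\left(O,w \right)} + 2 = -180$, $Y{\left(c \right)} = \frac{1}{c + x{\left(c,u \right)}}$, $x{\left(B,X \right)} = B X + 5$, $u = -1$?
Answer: $- \frac{91}{375490} \approx -0.00024235$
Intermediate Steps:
$x{\left(B,X \right)} = 5 + B X$
$Y{\left(c \right)} = \frac{1}{5}$ ($Y{\left(c \right)} = \frac{1}{c + \left(5 + c \left(-1\right)\right)} = \frac{1}{c - \left(-5 + c\right)} = \frac{1}{5}$)
$E{\left(O,w \right)} = -182$ ($E{\left(O,w \right)} = -2 - 180 = -182$)
$\frac{E{\left(561,Y{\left(4 \right)} \left(-17\right) \right)}}{Q} = - \frac{182}{750980} = \left(-182\right) \frac{1}{750980} = - \frac{91}{375490}$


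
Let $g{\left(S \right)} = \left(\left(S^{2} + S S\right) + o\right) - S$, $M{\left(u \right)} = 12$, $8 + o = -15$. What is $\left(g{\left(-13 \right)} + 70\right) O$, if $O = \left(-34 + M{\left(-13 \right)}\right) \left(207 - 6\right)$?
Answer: $-1759956$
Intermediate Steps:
$o = -23$ ($o = -8 - 15 = -23$)
$O = -4422$ ($O = \left(-34 + 12\right) \left(207 - 6\right) = \left(-22\right) 201 = -4422$)
$g{\left(S \right)} = -23 - S + 2 S^{2}$ ($g{\left(S \right)} = \left(\left(S^{2} + S S\right) - 23\right) - S = \left(\left(S^{2} + S^{2}\right) - 23\right) - S = \left(2 S^{2} - 23\right) - S = \left(-23 + 2 S^{2}\right) - S = -23 - S + 2 S^{2}$)
$\left(g{\left(-13 \right)} + 70\right) O = \left(\left(-23 - -13 + 2 \left(-13\right)^{2}\right) + 70\right) \left(-4422\right) = \left(\left(-23 + 13 + 2 \cdot 169\right) + 70\right) \left(-4422\right) = \left(\left(-23 + 13 + 338\right) + 70\right) \left(-4422\right) = \left(328 + 70\right) \left(-4422\right) = 398 \left(-4422\right) = -1759956$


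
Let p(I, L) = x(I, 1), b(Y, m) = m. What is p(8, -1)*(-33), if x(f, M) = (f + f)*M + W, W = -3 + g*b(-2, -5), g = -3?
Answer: -924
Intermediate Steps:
W = 12 (W = -3 - 3*(-5) = -3 + 15 = 12)
x(f, M) = 12 + 2*M*f (x(f, M) = (f + f)*M + 12 = (2*f)*M + 12 = 2*M*f + 12 = 12 + 2*M*f)
p(I, L) = 12 + 2*I (p(I, L) = 12 + 2*1*I = 12 + 2*I)
p(8, -1)*(-33) = (12 + 2*8)*(-33) = (12 + 16)*(-33) = 28*(-33) = -924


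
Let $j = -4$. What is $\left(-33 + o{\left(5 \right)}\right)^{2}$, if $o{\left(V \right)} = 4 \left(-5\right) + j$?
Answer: $3249$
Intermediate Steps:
$o{\left(V \right)} = -24$ ($o{\left(V \right)} = 4 \left(-5\right) - 4 = -20 - 4 = -24$)
$\left(-33 + o{\left(5 \right)}\right)^{2} = \left(-33 - 24\right)^{2} = \left(-57\right)^{2} = 3249$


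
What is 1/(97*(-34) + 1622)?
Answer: -1/1676 ≈ -0.00059666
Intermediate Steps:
1/(97*(-34) + 1622) = 1/(-3298 + 1622) = 1/(-1676) = -1/1676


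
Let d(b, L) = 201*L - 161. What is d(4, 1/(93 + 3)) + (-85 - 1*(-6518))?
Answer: 200771/32 ≈ 6274.1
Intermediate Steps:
d(b, L) = -161 + 201*L
d(4, 1/(93 + 3)) + (-85 - 1*(-6518)) = (-161 + 201/(93 + 3)) + (-85 - 1*(-6518)) = (-161 + 201/96) + (-85 + 6518) = (-161 + 201*(1/96)) + 6433 = (-161 + 67/32) + 6433 = -5085/32 + 6433 = 200771/32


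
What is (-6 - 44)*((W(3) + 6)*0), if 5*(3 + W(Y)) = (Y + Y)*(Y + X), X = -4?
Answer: 0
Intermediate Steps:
W(Y) = -3 + 2*Y*(-4 + Y)/5 (W(Y) = -3 + ((Y + Y)*(Y - 4))/5 = -3 + ((2*Y)*(-4 + Y))/5 = -3 + (2*Y*(-4 + Y))/5 = -3 + 2*Y*(-4 + Y)/5)
(-6 - 44)*((W(3) + 6)*0) = (-6 - 44)*(((-3 - 8/5*3 + (⅖)*3²) + 6)*0) = -50*((-3 - 24/5 + (⅖)*9) + 6)*0 = -50*((-3 - 24/5 + 18/5) + 6)*0 = -50*(-21/5 + 6)*0 = -90*0 = -50*0 = 0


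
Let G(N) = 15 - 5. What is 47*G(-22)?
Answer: 470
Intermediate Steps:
G(N) = 10
47*G(-22) = 47*10 = 470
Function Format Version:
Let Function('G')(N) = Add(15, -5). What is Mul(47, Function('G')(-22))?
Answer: 470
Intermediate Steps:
Function('G')(N) = 10
Mul(47, Function('G')(-22)) = Mul(47, 10) = 470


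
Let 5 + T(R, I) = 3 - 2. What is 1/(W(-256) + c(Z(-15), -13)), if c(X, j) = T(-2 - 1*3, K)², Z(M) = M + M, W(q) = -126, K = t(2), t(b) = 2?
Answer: -1/110 ≈ -0.0090909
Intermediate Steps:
K = 2
T(R, I) = -4 (T(R, I) = -5 + (3 - 2) = -5 + 1 = -4)
Z(M) = 2*M
c(X, j) = 16 (c(X, j) = (-4)² = 16)
1/(W(-256) + c(Z(-15), -13)) = 1/(-126 + 16) = 1/(-110) = -1/110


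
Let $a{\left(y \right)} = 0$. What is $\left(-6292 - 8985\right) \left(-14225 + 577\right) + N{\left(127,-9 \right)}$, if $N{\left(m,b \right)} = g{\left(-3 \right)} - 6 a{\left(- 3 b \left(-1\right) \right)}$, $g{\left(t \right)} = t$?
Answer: $208500493$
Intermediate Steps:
$N{\left(m,b \right)} = -3$ ($N{\left(m,b \right)} = -3 - 0 = -3 + 0 = -3$)
$\left(-6292 - 8985\right) \left(-14225 + 577\right) + N{\left(127,-9 \right)} = \left(-6292 - 8985\right) \left(-14225 + 577\right) - 3 = \left(-15277\right) \left(-13648\right) - 3 = 208500496 - 3 = 208500493$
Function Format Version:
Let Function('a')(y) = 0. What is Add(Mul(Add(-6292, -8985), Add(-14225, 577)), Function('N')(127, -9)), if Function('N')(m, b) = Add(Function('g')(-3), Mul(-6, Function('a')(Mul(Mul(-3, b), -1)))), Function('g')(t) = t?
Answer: 208500493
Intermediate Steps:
Function('N')(m, b) = -3 (Function('N')(m, b) = Add(-3, Mul(-6, 0)) = Add(-3, 0) = -3)
Add(Mul(Add(-6292, -8985), Add(-14225, 577)), Function('N')(127, -9)) = Add(Mul(Add(-6292, -8985), Add(-14225, 577)), -3) = Add(Mul(-15277, -13648), -3) = Add(208500496, -3) = 208500493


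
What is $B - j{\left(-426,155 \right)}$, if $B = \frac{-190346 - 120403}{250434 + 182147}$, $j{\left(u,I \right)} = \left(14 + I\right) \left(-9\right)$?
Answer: $\frac{657644952}{432581} \approx 1520.3$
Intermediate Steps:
$j{\left(u,I \right)} = -126 - 9 I$
$B = - \frac{310749}{432581} \approx -0.71836$
$B - j{\left(-426,155 \right)} = - \frac{310749}{432581} - \left(-126 - 1395\right) = - \frac{310749}{432581} - -1521 = - \frac{310749}{432581} + 1521 = \frac{657644952}{432581}$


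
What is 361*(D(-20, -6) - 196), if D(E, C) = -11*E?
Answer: 8664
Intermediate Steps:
361*(D(-20, -6) - 196) = 361*(-11*(-20) - 196) = 361*(220 - 196) = 361*24 = 8664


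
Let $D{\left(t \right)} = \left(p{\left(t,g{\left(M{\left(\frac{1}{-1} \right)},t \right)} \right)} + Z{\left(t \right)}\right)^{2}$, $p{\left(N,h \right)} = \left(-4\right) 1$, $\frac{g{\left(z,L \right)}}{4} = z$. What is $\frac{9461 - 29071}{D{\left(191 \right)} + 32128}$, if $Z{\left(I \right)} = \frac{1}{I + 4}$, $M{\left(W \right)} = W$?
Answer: $- \frac{745670250}{1222274041} \approx -0.61007$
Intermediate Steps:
$g{\left(z,L \right)} = 4 z$
$p{\left(N,h \right)} = -4$
$Z{\left(I \right)} = \frac{1}{4 + I}$
$D{\left(t \right)} = \left(-4 + \frac{1}{4 + t}\right)^{2}$
$\frac{9461 - 29071}{D{\left(191 \right)} + 32128} = \frac{9461 - 29071}{\frac{\left(15 + 4 \cdot 191\right)^{2}}{\left(4 + 191\right)^{2}} + 32128} = - \frac{19610}{\frac{\left(15 + 764\right)^{2}}{38025} + 32128} = - \frac{19610}{\frac{779^{2}}{38025} + 32128} = - \frac{19610}{\frac{1}{38025} \cdot 606841 + 32128} = - \frac{19610}{\frac{606841}{38025} + 32128} = - \frac{19610}{\frac{1222274041}{38025}} = \left(-19610\right) \frac{38025}{1222274041} = - \frac{745670250}{1222274041}$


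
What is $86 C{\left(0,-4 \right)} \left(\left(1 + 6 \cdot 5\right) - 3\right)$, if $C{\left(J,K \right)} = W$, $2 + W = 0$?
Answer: $-4816$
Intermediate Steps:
$W = -2$ ($W = -2 + 0 = -2$)
$C{\left(J,K \right)} = -2$
$86 C{\left(0,-4 \right)} \left(\left(1 + 6 \cdot 5\right) - 3\right) = 86 \left(-2\right) \left(\left(1 + 6 \cdot 5\right) - 3\right) = - 172 \left(\left(1 + 30\right) - 3\right) = - 172 \left(31 - 3\right) = \left(-172\right) 28 = -4816$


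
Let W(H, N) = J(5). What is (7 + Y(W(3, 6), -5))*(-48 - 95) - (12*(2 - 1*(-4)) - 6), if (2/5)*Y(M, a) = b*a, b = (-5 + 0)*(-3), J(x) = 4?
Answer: 51491/2 ≈ 25746.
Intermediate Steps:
W(H, N) = 4
b = 15 (b = -5*(-3) = 15)
Y(M, a) = 75*a/2 (Y(M, a) = 5*(15*a)/2 = 75*a/2)
(7 + Y(W(3, 6), -5))*(-48 - 95) - (12*(2 - 1*(-4)) - 6) = (7 + (75/2)*(-5))*(-48 - 95) - (12*(2 - 1*(-4)) - 6) = (7 - 375/2)*(-143) - (12*(2 + 4) - 6) = -361/2*(-143) - (12*6 - 6) = 51623/2 - (72 - 6) = 51623/2 - 1*66 = 51623/2 - 66 = 51491/2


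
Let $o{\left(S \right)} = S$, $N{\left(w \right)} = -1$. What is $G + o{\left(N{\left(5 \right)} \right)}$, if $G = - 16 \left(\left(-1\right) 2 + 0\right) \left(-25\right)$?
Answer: $-801$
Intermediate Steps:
$G = -800$ ($G = - 16 \left(-2 + 0\right) \left(-25\right) = \left(-16\right) \left(-2\right) \left(-25\right) = 32 \left(-25\right) = -800$)
$G + o{\left(N{\left(5 \right)} \right)} = -800 - 1 = -801$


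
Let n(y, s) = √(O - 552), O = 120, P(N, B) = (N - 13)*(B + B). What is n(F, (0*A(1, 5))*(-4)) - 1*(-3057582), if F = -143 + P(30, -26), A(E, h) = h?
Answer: 3057582 + 12*I*√3 ≈ 3.0576e+6 + 20.785*I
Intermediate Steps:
P(N, B) = 2*B*(-13 + N) (P(N, B) = (-13 + N)*(2*B) = 2*B*(-13 + N))
F = -1027 (F = -143 + 2*(-26)*(-13 + 30) = -143 + 2*(-26)*17 = -143 - 884 = -1027)
n(y, s) = 12*I*√3 (n(y, s) = √(120 - 552) = √(-432) = 12*I*√3)
n(F, (0*A(1, 5))*(-4)) - 1*(-3057582) = 12*I*√3 - 1*(-3057582) = 12*I*√3 + 3057582 = 3057582 + 12*I*√3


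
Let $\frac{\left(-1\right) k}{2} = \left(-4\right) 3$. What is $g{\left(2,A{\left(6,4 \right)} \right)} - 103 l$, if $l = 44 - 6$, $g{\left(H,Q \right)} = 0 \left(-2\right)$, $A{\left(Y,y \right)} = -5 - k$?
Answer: $-3914$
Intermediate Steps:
$k = 24$ ($k = - 2 \left(\left(-4\right) 3\right) = \left(-2\right) \left(-12\right) = 24$)
$A{\left(Y,y \right)} = -29$ ($A{\left(Y,y \right)} = -5 - 24 = -29$)
$g{\left(H,Q \right)} = 0$
$l = 38$ ($l = 44 - 6 = 38$)
$g{\left(2,A{\left(6,4 \right)} \right)} - 103 l = 0 - 3914 = -3914$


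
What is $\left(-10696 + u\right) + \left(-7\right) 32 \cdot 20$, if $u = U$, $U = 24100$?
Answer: $8924$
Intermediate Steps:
$u = 24100$
$\left(-10696 + u\right) + \left(-7\right) 32 \cdot 20 = \left(-10696 + 24100\right) + \left(-7\right) 32 \cdot 20 = 13404 - 4480 = 8924$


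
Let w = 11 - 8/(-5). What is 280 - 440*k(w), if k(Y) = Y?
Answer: -5264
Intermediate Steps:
w = 63/5 (w = 11 - 8*(-1/5) = 11 + 8/5 = 63/5 ≈ 12.600)
280 - 440*k(w) = 280 - 440*63/5 = 280 - 5544 = -5264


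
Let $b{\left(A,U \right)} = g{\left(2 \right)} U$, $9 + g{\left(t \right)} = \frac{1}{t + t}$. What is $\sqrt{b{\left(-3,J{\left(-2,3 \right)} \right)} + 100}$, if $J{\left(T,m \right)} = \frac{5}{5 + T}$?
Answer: $\frac{5 \sqrt{123}}{6} \approx 9.2421$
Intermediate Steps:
$g{\left(t \right)} = -9 + \frac{1}{2 t}$ ($g{\left(t \right)} = -9 + \frac{1}{t + t} = -9 + \frac{1}{2 t}$)
$b{\left(A,U \right)} = - \frac{35 U}{4}$ ($b{\left(A,U \right)} = \left(-9 + \frac{1}{2 \cdot 2}\right) U = \left(-9 + \frac{1}{2} \cdot \frac{1}{2}\right) U = \left(-9 + \frac{1}{4}\right) U = - \frac{35 U}{4}$)
$\sqrt{b{\left(-3,J{\left(-2,3 \right)} \right)} + 100} = \sqrt{- \frac{35 \frac{5}{5 - 2}}{4} + 100} = \sqrt{- \frac{35 \cdot \frac{5}{3}}{4} + 100} = \sqrt{- \frac{35 \cdot 5 \cdot \frac{1}{3}}{4} + 100} = \sqrt{\left(- \frac{35}{4}\right) \frac{5}{3} + 100} = \sqrt{- \frac{175}{12} + 100} = \sqrt{\frac{1025}{12}} = \frac{5 \sqrt{123}}{6}$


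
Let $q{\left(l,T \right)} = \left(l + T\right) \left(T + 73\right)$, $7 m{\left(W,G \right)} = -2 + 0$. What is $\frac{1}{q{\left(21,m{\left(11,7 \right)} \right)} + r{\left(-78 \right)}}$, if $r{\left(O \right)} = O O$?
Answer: $\frac{49}{371921} \approx 0.00013175$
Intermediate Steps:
$m{\left(W,G \right)} = - \frac{2}{7}$ ($m{\left(W,G \right)} = \frac{-2 + 0}{7} = \frac{1}{7} \left(-2\right) = - \frac{2}{7}$)
$r{\left(O \right)} = O^{2}$
$q{\left(l,T \right)} = \left(73 + T\right) \left(T + l\right)$ ($q{\left(l,T \right)} = \left(T + l\right) \left(73 + T\right) = \left(73 + T\right) \left(T + l\right)$)
$\frac{1}{q{\left(21,m{\left(11,7 \right)} \right)} + r{\left(-78 \right)}} = \frac{1}{\left(\left(- \frac{2}{7}\right)^{2} + 73 \left(- \frac{2}{7}\right) + 73 \cdot 21 - 6\right) + \left(-78\right)^{2}} = \frac{1}{\left(\frac{4}{49} - \frac{146}{7} + 1533 - 6\right) + 6084} = \frac{1}{\frac{73805}{49} + 6084} = \frac{1}{\frac{371921}{49}} = \frac{49}{371921}$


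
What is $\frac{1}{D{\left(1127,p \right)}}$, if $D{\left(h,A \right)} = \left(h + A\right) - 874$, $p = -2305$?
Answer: $- \frac{1}{2052} \approx -0.00048733$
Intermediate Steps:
$D{\left(h,A \right)} = -874 + A + h$ ($D{\left(h,A \right)} = \left(A + h\right) - 874 = -874 + A + h$)
$\frac{1}{D{\left(1127,p \right)}} = \frac{1}{-874 - 2305 + 1127} = \frac{1}{-2052} = - \frac{1}{2052}$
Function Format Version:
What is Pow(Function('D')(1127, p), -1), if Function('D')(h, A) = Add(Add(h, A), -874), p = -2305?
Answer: Rational(-1, 2052) ≈ -0.00048733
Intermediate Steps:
Function('D')(h, A) = Add(-874, A, h) (Function('D')(h, A) = Add(Add(A, h), -874) = Add(-874, A, h))
Pow(Function('D')(1127, p), -1) = Pow(Add(-874, -2305, 1127), -1) = Pow(-2052, -1) = Rational(-1, 2052)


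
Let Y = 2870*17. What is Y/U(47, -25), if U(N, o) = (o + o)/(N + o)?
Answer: -107338/5 ≈ -21468.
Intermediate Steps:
Y = 48790
U(N, o) = 2*o/(N + o) (U(N, o) = (2*o)/(N + o) = 2*o/(N + o))
Y/U(47, -25) = 48790/((2*(-25)/(47 - 25))) = 48790/((2*(-25)/22)) = 48790/((2*(-25)*(1/22))) = 48790/(-25/11) = 48790*(-11/25) = -107338/5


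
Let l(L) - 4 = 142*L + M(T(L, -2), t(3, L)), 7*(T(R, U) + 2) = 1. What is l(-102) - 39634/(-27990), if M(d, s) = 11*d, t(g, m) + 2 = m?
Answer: -1420395766/97965 ≈ -14499.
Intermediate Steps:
t(g, m) = -2 + m
T(R, U) = -13/7 (T(R, U) = -2 + (⅐)*1 = -2 + ⅐ = -13/7)
l(L) = -115/7 + 142*L (l(L) = 4 + (142*L + 11*(-13/7)) = 4 + (142*L - 143/7) = 4 + (-143/7 + 142*L) = -115/7 + 142*L)
l(-102) - 39634/(-27990) = (-115/7 + 142*(-102)) - 39634/(-27990) = (-115/7 - 14484) - 39634*(-1/27990) = -101503/7 + 19817/13995 = -1420395766/97965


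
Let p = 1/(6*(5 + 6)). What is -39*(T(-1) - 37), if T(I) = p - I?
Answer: 30875/22 ≈ 1403.4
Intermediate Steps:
p = 1/66 (p = 1/(6*11) = 1/66 ≈ 0.015152)
T(I) = 1/66 - I
-39*(T(-1) - 37) = -39*((1/66 - 1*(-1)) - 37) = -39*((1/66 + 1) - 37) = -39*(67/66 - 37) = -39*(-2375/66) = 30875/22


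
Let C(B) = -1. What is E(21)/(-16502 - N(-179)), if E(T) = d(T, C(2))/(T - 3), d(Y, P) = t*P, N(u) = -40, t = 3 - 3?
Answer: 0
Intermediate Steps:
t = 0
d(Y, P) = 0 (d(Y, P) = 0*P = 0)
E(T) = 0 (E(T) = 0/(T - 3) = 0/(-3 + T) = 0)
E(21)/(-16502 - N(-179)) = 0/(-16502 - 1*(-40)) = 0/(-16502 + 40) = 0/(-16462) = 0*(-1/16462) = 0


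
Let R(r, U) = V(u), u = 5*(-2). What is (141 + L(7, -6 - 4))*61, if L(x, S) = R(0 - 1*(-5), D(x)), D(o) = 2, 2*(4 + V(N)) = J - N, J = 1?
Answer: 17385/2 ≈ 8692.5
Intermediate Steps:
u = -10
V(N) = -7/2 - N/2 (V(N) = -4 + (1 - N)/2 = -4 + (½ - N/2) = -7/2 - N/2)
R(r, U) = 3/2 (R(r, U) = -7/2 - ½*(-10) = -7/2 + 5 = 3/2)
L(x, S) = 3/2
(141 + L(7, -6 - 4))*61 = (141 + 3/2)*61 = (285/2)*61 = 17385/2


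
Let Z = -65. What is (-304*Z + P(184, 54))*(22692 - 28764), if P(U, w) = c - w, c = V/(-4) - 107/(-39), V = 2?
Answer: -1555689916/13 ≈ -1.1967e+8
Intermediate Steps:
c = 175/78 (c = 2/(-4) - 107/(-39) = 2*(-¼) - 107*(-1/39) = -½ + 107/39 = 175/78 ≈ 2.2436)
P(U, w) = 175/78 - w
(-304*Z + P(184, 54))*(22692 - 28764) = (-304*(-65) + (175/78 - 1*54))*(22692 - 28764) = (19760 + (175/78 - 54))*(-6072) = (19760 - 4037/78)*(-6072) = (1537243/78)*(-6072) = -1555689916/13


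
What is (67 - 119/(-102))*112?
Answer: 22904/3 ≈ 7634.7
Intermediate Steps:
(67 - 119/(-102))*112 = (67 - 119*(-1/102))*112 = (67 + 7/6)*112 = (409/6)*112 = 22904/3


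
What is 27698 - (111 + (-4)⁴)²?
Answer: -106991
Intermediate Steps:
27698 - (111 + (-4)⁴)² = 27698 - (111 + 256)² = 27698 - 1*367² = 27698 - 1*134689 = 27698 - 134689 = -106991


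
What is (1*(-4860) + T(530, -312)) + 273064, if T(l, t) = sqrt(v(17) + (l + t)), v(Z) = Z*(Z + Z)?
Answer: 268204 + 2*sqrt(199) ≈ 2.6823e+5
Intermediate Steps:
v(Z) = 2*Z**2 (v(Z) = Z*(2*Z) = 2*Z**2)
T(l, t) = sqrt(578 + l + t) (T(l, t) = sqrt(2*17**2 + (l + t)) = sqrt(2*289 + (l + t)) = sqrt(578 + (l + t)) = sqrt(578 + l + t))
(1*(-4860) + T(530, -312)) + 273064 = (1*(-4860) + sqrt(578 + 530 - 312)) + 273064 = (-4860 + sqrt(796)) + 273064 = (-4860 + 2*sqrt(199)) + 273064 = 268204 + 2*sqrt(199)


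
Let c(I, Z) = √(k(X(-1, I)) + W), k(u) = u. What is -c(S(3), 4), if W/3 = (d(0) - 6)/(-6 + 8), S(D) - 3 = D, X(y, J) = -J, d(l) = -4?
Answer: -I*√21 ≈ -4.5826*I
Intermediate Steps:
S(D) = 3 + D
W = -15 (W = 3*((-4 - 6)/(-6 + 8)) = 3*(-10/2) = 3*(-10*½) = 3*(-5) = -15)
c(I, Z) = √(-15 - I) (c(I, Z) = √(-I - 15) = √(-15 - I))
-c(S(3), 4) = -√(-15 - (3 + 3)) = -√(-15 - 1*6) = -√(-15 - 6) = -√(-21) = -I*√21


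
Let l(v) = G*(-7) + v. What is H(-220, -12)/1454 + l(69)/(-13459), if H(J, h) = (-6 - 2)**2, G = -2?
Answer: 370347/9784693 ≈ 0.037850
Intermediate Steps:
H(J, h) = 64 (H(J, h) = (-8)**2 = 64)
l(v) = 14 + v (l(v) = -2*(-7) + v = 14 + v)
H(-220, -12)/1454 + l(69)/(-13459) = 64/1454 + (14 + 69)/(-13459) = 64*(1/1454) + 83*(-1/13459) = 32/727 - 83/13459 = 370347/9784693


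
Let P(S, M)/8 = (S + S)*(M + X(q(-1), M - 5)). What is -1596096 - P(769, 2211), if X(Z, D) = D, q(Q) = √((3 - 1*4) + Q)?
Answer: -55942864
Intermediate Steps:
q(Q) = √(-1 + Q) (q(Q) = √((3 - 4) + Q) = √(-1 + Q))
P(S, M) = 16*S*(-5 + 2*M) (P(S, M) = 8*((S + S)*(M + (M - 5))) = 8*((2*S)*(M + (-5 + M))) = 8*((2*S)*(-5 + 2*M)) = 8*(2*S*(-5 + 2*M)) = 16*S*(-5 + 2*M))
-1596096 - P(769, 2211) = -1596096 - 16*769*(-5 + 2*2211) = -1596096 - 16*769*(-5 + 4422) = -1596096 - 16*769*4417 = -1596096 - 1*54346768 = -1596096 - 54346768 = -55942864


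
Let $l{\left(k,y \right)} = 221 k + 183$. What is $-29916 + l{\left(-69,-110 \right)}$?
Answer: $-44982$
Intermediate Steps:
$l{\left(k,y \right)} = 183 + 221 k$
$-29916 + l{\left(-69,-110 \right)} = -29916 + \left(183 + 221 \left(-69\right)\right) = -29916 + \left(183 - 15249\right) = -29916 - 15066 = -44982$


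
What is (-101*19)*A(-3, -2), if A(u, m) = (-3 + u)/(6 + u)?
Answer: 3838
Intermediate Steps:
A(u, m) = (-3 + u)/(6 + u)
(-101*19)*A(-3, -2) = (-101*19)*((-3 - 3)/(6 - 3)) = -1919*(-6)/3 = -1919*(-2) = 3838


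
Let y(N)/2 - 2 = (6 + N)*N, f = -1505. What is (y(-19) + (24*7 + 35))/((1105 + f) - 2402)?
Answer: -701/2802 ≈ -0.25018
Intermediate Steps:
y(N) = 4 + 2*N*(6 + N) (y(N) = 4 + 2*((6 + N)*N) = 4 + 2*(N*(6 + N)) = 4 + 2*N*(6 + N))
(y(-19) + (24*7 + 35))/((1105 + f) - 2402) = ((4 + 2*(-19)² + 12*(-19)) + (24*7 + 35))/((1105 - 1505) - 2402) = ((4 + 2*361 - 228) + (168 + 35))/(-400 - 2402) = ((4 + 722 - 228) + 203)/(-2802) = (498 + 203)*(-1/2802) = 701*(-1/2802) = -701/2802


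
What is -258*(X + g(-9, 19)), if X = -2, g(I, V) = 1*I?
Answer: 2838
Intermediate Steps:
g(I, V) = I
-258*(X + g(-9, 19)) = -258*(-2 - 9) = -258*(-11) = 2838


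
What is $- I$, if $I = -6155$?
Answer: $6155$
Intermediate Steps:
$- I = \left(-1\right) \left(-6155\right) = 6155$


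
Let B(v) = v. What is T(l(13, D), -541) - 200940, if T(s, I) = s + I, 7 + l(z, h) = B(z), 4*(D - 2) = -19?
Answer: -201475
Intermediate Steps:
D = -11/4 (D = 2 + (¼)*(-19) = 2 - 19/4 = -11/4 ≈ -2.7500)
l(z, h) = -7 + z
T(s, I) = I + s
T(l(13, D), -541) - 200940 = (-541 + (-7 + 13)) - 200940 = (-541 + 6) - 200940 = -535 - 200940 = -201475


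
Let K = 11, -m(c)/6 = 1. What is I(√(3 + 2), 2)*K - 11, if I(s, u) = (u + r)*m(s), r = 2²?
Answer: -407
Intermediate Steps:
m(c) = -6 (m(c) = -6*1 = -6)
r = 4
I(s, u) = -24 - 6*u (I(s, u) = (u + 4)*(-6) = (4 + u)*(-6) = -24 - 6*u)
I(√(3 + 2), 2)*K - 11 = (-24 - 6*2)*11 - 11 = (-24 - 12)*11 - 11 = -36*11 - 11 = -396 - 11 = -407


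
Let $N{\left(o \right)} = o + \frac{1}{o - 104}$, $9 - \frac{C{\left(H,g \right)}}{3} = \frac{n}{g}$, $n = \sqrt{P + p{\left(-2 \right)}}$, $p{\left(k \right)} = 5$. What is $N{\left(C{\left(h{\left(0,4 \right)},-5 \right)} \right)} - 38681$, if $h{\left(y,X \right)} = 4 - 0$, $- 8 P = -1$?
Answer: $- \frac{45821665274}{1185431} + \frac{3555693 \sqrt{82}}{23708620} \approx -38653.0$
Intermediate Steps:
$P = \frac{1}{8}$ ($P = \left(- \frac{1}{8}\right) \left(-1\right) = \frac{1}{8} \approx 0.125$)
$h{\left(y,X \right)} = 4$ ($h{\left(y,X \right)} = 4 + 0 = 4$)
$n = \frac{\sqrt{82}}{4}$ ($n = \sqrt{\frac{1}{8} + 5} = \sqrt{\frac{41}{8}} = \frac{\sqrt{82}}{4} \approx 2.2638$)
$C{\left(H,g \right)} = 27 - \frac{3 \sqrt{82}}{4 g}$ ($C{\left(H,g \right)} = 27 - 3 \frac{\frac{1}{4} \sqrt{82}}{g} = 27 - 3 \frac{\sqrt{82}}{4 g} = 27 - \frac{3 \sqrt{82}}{4 g}$)
$N{\left(o \right)} = o + \frac{1}{-104 + o}$
$N{\left(C{\left(h{\left(0,4 \right)},-5 \right)} \right)} - 38681 = \frac{1 + \left(27 - \frac{3 \sqrt{82}}{4 \left(-5\right)}\right)^{2} - 104 \left(27 - \frac{3 \sqrt{82}}{4 \left(-5\right)}\right)}{-104 + \left(27 - \frac{3 \sqrt{82}}{4 \left(-5\right)}\right)} - 38681 = \frac{1 + \left(27 - \frac{3}{4} \sqrt{82} \left(- \frac{1}{5}\right)\right)^{2} - 104 \left(27 - \frac{3}{4} \sqrt{82} \left(- \frac{1}{5}\right)\right)}{-104 + \left(27 - \frac{3}{4} \sqrt{82} \left(- \frac{1}{5}\right)\right)} - 38681 = \frac{1 + \left(27 + \frac{3 \sqrt{82}}{20}\right)^{2} - 104 \left(27 + \frac{3 \sqrt{82}}{20}\right)}{-104 + \left(27 + \frac{3 \sqrt{82}}{20}\right)} - 38681 = \frac{1 + \left(27 + \frac{3 \sqrt{82}}{20}\right)^{2} - \left(2808 + \frac{78 \sqrt{82}}{5}\right)}{-77 + \frac{3 \sqrt{82}}{20}} - 38681 = \frac{-2807 + \left(27 + \frac{3 \sqrt{82}}{20}\right)^{2} - \frac{78 \sqrt{82}}{5}}{-77 + \frac{3 \sqrt{82}}{20}} - 38681 = -38681 + \frac{-2807 + \left(27 + \frac{3 \sqrt{82}}{20}\right)^{2} - \frac{78 \sqrt{82}}{5}}{-77 + \frac{3 \sqrt{82}}{20}}$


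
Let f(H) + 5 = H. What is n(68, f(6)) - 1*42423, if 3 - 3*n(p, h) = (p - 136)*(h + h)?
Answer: -127130/3 ≈ -42377.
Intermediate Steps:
f(H) = -5 + H
n(p, h) = 1 - 2*h*(-136 + p)/3 (n(p, h) = 1 - (p - 136)*(h + h)/3 = 1 - (-136 + p)*2*h/3 = 1 - 2*h*(-136 + p)/3)
n(68, f(6)) - 1*42423 = (1 + 272*(-5 + 6)/3 - ⅔*(-5 + 6)*68) - 1*42423 = (1 + (272/3)*1 - ⅔*1*68) - 42423 = (1 + 272/3 - 136/3) - 42423 = 139/3 - 42423 = -127130/3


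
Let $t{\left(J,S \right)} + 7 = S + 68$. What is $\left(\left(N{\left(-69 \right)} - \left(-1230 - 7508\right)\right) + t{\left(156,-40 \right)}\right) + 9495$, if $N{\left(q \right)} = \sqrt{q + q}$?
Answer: $18254 + i \sqrt{138} \approx 18254.0 + 11.747 i$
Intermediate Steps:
$t{\left(J,S \right)} = 61 + S$ ($t{\left(J,S \right)} = -7 + \left(S + 68\right) = -7 + \left(68 + S\right) = 61 + S$)
$N{\left(q \right)} = \sqrt{2} \sqrt{q}$ ($N{\left(q \right)} = \sqrt{2 q} = \sqrt{2} \sqrt{q}$)
$\left(\left(N{\left(-69 \right)} - \left(-1230 - 7508\right)\right) + t{\left(156,-40 \right)}\right) + 9495 = \left(\left(\sqrt{2} \sqrt{-69} - \left(-1230 - 7508\right)\right) + \left(61 - 40\right)\right) + 9495 = \left(\left(\sqrt{2} i \sqrt{69} - -8738\right) + 21\right) + 9495 = \left(\left(i \sqrt{138} + 8738\right) + 21\right) + 9495 = \left(\left(8738 + i \sqrt{138}\right) + 21\right) + 9495 = \left(8759 + i \sqrt{138}\right) + 9495 = 18254 + i \sqrt{138}$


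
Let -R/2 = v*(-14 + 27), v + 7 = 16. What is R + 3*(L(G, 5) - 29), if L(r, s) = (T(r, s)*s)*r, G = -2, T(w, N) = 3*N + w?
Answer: -711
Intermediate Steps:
T(w, N) = w + 3*N
v = 9 (v = -7 + 16 = 9)
L(r, s) = r*s*(r + 3*s) (L(r, s) = ((r + 3*s)*s)*r = (s*(r + 3*s))*r = r*s*(r + 3*s))
R = -234 (R = -18*(-14 + 27) = -18*13 = -2*117 = -234)
R + 3*(L(G, 5) - 29) = -234 + 3*(-2*5*(-2 + 3*5) - 29) = -234 + 3*(-2*5*(-2 + 15) - 29) = -234 + 3*(-2*5*13 - 29) = -234 + 3*(-130 - 29) = -234 + 3*(-159) = -234 - 477 = -711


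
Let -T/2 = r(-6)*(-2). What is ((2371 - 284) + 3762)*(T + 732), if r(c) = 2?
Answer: 4328260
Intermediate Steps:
T = 8 (T = -4*(-2) = -2*(-4) = 8)
((2371 - 284) + 3762)*(T + 732) = ((2371 - 284) + 3762)*(8 + 732) = (2087 + 3762)*740 = 5849*740 = 4328260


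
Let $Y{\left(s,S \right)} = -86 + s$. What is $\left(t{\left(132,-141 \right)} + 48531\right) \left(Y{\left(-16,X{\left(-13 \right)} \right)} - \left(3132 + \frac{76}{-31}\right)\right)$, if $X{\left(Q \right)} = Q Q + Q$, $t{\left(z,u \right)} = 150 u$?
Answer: $- \frac{2742973818}{31} \approx -8.8483 \cdot 10^{7}$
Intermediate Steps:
$X{\left(Q \right)} = Q + Q^{2}$ ($X{\left(Q \right)} = Q^{2} + Q = Q + Q^{2}$)
$\left(t{\left(132,-141 \right)} + 48531\right) \left(Y{\left(-16,X{\left(-13 \right)} \right)} - \left(3132 + \frac{76}{-31}\right)\right) = \left(150 \left(-141\right) + 48531\right) \left(\left(-86 - 16\right) - \left(3132 + \frac{76}{-31}\right)\right) = \left(-21150 + 48531\right) \left(-102 - \frac{97016}{31}\right) = 27381 \left(-102 + \left(\frac{76}{31} - 3132\right)\right) = 27381 \left(-102 - \frac{97016}{31}\right) = 27381 \left(- \frac{100178}{31}\right) = - \frac{2742973818}{31}$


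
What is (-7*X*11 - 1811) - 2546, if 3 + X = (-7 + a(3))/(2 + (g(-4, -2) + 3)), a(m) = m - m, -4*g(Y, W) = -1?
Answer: -12070/3 ≈ -4023.3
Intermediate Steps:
g(Y, W) = ¼ (g(Y, W) = -¼*(-1) = ¼)
a(m) = 0
X = -13/3 (X = -3 + (-7 + 0)/(2 + (¼ + 3)) = -3 - 7/(2 + 13/4) = -3 - 7/21/4 = -3 - 7*4/21 = -3 - 4/3 = -13/3 ≈ -4.3333)
(-7*X*11 - 1811) - 2546 = (-7*(-13/3)*11 - 1811) - 2546 = ((91/3)*11 - 1811) - 2546 = (1001/3 - 1811) - 2546 = -4432/3 - 2546 = -12070/3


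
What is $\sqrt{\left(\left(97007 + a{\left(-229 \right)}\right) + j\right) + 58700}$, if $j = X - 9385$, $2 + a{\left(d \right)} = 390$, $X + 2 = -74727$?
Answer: $7 \sqrt{1469} \approx 268.29$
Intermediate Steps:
$X = -74729$ ($X = -2 - 74727 = -74729$)
$a{\left(d \right)} = 388$ ($a{\left(d \right)} = -2 + 390 = 388$)
$j = -84114$ ($j = -74729 - 9385 = -84114$)
$\sqrt{\left(\left(97007 + a{\left(-229 \right)}\right) + j\right) + 58700} = \sqrt{\left(\left(97007 + 388\right) - 84114\right) + 58700} = \sqrt{\left(97395 - 84114\right) + 58700} = \sqrt{13281 + 58700} = \sqrt{71981} = 7 \sqrt{1469}$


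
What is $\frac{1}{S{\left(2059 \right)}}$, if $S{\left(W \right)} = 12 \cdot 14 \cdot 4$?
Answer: $\frac{1}{672} \approx 0.0014881$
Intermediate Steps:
$S{\left(W \right)} = 672$ ($S{\left(W \right)} = 168 \cdot 4 = 672$)
$\frac{1}{S{\left(2059 \right)}} = \frac{1}{672}$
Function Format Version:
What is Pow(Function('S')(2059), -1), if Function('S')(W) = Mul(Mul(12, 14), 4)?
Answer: Rational(1, 672) ≈ 0.0014881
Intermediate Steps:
Function('S')(W) = 672 (Function('S')(W) = Mul(168, 4) = 672)
Pow(Function('S')(2059), -1) = Pow(672, -1) = Rational(1, 672)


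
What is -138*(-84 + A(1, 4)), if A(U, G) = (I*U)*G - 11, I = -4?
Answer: 15318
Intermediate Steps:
A(U, G) = -11 - 4*G*U (A(U, G) = (-4*U)*G - 11 = -4*G*U - 11 = -11 - 4*G*U)
-138*(-84 + A(1, 4)) = -138*(-84 + (-11 - 4*4*1)) = -138*(-84 + (-11 - 16)) = -138*(-84 - 27) = -138*(-111) = 15318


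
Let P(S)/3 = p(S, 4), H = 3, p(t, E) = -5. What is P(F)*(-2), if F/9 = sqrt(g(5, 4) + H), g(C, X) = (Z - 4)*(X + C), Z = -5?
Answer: 30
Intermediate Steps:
g(C, X) = -9*C - 9*X (g(C, X) = (-5 - 4)*(X + C) = -9*(C + X) = -9*C - 9*X)
F = 9*I*sqrt(78) (F = 9*sqrt((-9*5 - 9*4) + 3) = 9*sqrt((-45 - 36) + 3) = 9*sqrt(-81 + 3) = 9*sqrt(-78) = 9*(I*sqrt(78)) = 9*I*sqrt(78) ≈ 79.486*I)
P(S) = -15 (P(S) = 3*(-5) = -15)
P(F)*(-2) = -15*(-2) = 30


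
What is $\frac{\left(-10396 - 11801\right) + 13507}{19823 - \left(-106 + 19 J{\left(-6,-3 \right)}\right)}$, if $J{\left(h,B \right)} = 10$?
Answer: $- \frac{8690}{19739} \approx -0.44025$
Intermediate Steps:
$\frac{\left(-10396 - 11801\right) + 13507}{19823 - \left(-106 + 19 J{\left(-6,-3 \right)}\right)} = \frac{\left(-10396 - 11801\right) + 13507}{19823 + \left(106 - 190\right)} = \frac{-22197 + 13507}{19823 - 84} = - \frac{8690}{19739}$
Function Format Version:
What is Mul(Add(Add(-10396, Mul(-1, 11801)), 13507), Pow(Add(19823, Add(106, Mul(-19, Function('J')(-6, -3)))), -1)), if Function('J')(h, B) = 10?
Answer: Rational(-8690, 19739) ≈ -0.44025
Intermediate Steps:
Mul(Add(Add(-10396, Mul(-1, 11801)), 13507), Pow(Add(19823, Add(106, Mul(-19, Function('J')(-6, -3)))), -1)) = Mul(Add(Add(-10396, Mul(-1, 11801)), 13507), Pow(Add(19823, Add(106, Mul(-19, 10))), -1)) = Mul(Add(Add(-10396, -11801), 13507), Pow(Add(19823, Add(106, -190)), -1)) = Mul(Add(-22197, 13507), Pow(Add(19823, -84), -1)) = Mul(-8690, Pow(19739, -1)) = Mul(-8690, Rational(1, 19739)) = Rational(-8690, 19739)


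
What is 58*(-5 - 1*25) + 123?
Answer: -1617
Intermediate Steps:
58*(-5 - 1*25) + 123 = 58*(-5 - 25) + 123 = 58*(-30) + 123 = -1740 + 123 = -1617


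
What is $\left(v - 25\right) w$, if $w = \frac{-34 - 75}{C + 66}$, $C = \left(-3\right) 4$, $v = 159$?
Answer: $- \frac{7303}{27} \approx -270.48$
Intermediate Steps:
$C = -12$
$w = - \frac{109}{54}$ ($w = \frac{-34 - 75}{-12 + 66} = - \frac{109}{54} \approx -2.0185$)
$\left(v - 25\right) w = \left(159 - 25\right) \left(- \frac{109}{54}\right) = 134 \left(- \frac{109}{54}\right) = - \frac{7303}{27}$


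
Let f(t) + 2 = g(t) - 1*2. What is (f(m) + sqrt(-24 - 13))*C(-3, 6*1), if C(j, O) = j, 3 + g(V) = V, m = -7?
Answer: 42 - 3*I*sqrt(37) ≈ 42.0 - 18.248*I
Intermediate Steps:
g(V) = -3 + V
f(t) = -7 + t (f(t) = -2 + ((-3 + t) - 1*2) = -2 + ((-3 + t) - 2) = -2 + (-5 + t) = -7 + t)
(f(m) + sqrt(-24 - 13))*C(-3, 6*1) = ((-7 - 7) + sqrt(-24 - 13))*(-3) = (-14 + sqrt(-37))*(-3) = (-14 + I*sqrt(37))*(-3) = 42 - 3*I*sqrt(37)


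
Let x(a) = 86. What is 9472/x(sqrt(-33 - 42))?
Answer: 4736/43 ≈ 110.14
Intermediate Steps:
9472/x(sqrt(-33 - 42)) = 9472/86 = 9472*(1/86) = 4736/43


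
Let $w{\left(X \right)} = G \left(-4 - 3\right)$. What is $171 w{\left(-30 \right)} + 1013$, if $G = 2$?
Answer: $-1381$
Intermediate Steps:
$w{\left(X \right)} = -14$ ($w{\left(X \right)} = 2 \left(-4 - 3\right) = 2 \left(-7\right) = -14$)
$171 w{\left(-30 \right)} + 1013 = 171 \left(-14\right) + 1013 = -2394 + 1013 = -1381$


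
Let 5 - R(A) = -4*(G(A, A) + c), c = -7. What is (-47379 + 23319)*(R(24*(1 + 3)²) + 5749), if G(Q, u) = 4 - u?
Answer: -101196360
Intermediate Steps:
R(A) = -7 - 4*A (R(A) = 5 - (-4)*((4 - A) - 7) = 5 - (-4)*(-3 - A) = 5 - (12 + 4*A) = 5 + (-12 - 4*A) = -7 - 4*A)
(-47379 + 23319)*(R(24*(1 + 3)²) + 5749) = (-47379 + 23319)*((-7 - 96*(1 + 3)²) + 5749) = -24060*((-7 - 96*4²) + 5749) = -24060*((-7 - 96*16) + 5749) = -24060*((-7 - 4*384) + 5749) = -24060*((-7 - 1536) + 5749) = -24060*(-1543 + 5749) = -24060*4206 = -101196360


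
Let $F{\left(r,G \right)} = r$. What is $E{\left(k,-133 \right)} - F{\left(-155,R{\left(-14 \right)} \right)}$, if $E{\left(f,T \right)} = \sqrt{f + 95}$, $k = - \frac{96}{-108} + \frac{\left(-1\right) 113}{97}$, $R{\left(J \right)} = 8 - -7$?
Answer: $155 + \frac{\sqrt{8021318}}{291} \approx 164.73$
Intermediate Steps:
$R{\left(J \right)} = 15$ ($R{\left(J \right)} = 8 + 7 = 15$)
$k = - \frac{241}{873}$ ($k = \left(-96\right) \left(- \frac{1}{108}\right) - \frac{113}{97} = \frac{8}{9} - \frac{113}{97} = - \frac{241}{873} \approx -0.27606$)
$E{\left(f,T \right)} = \sqrt{95 + f}$
$E{\left(k,-133 \right)} - F{\left(-155,R{\left(-14 \right)} \right)} = \sqrt{95 - \frac{241}{873}} - -155 = \sqrt{\frac{82694}{873}} + 155 = \frac{\sqrt{8021318}}{291} + 155 = 155 + \frac{\sqrt{8021318}}{291}$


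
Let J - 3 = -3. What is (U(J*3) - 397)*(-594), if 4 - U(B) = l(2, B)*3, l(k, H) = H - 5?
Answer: 224532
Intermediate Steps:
J = 0 (J = 3 - 3 = 0)
l(k, H) = -5 + H
U(B) = 19 - 3*B (U(B) = 4 - (-5 + B)*3 = 4 - (-15 + 3*B) = 4 + (15 - 3*B) = 19 - 3*B)
(U(J*3) - 397)*(-594) = ((19 - 0*3) - 397)*(-594) = ((19 - 3*0) - 397)*(-594) = ((19 + 0) - 397)*(-594) = (19 - 397)*(-594) = -378*(-594) = 224532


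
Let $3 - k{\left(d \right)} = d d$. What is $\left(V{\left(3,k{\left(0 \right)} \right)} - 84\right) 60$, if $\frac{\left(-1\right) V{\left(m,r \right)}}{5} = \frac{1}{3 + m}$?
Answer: $-5090$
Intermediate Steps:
$k{\left(d \right)} = 3 - d^{2}$ ($k{\left(d \right)} = 3 - d d = 3 - d^{2}$)
$V{\left(m,r \right)} = - \frac{5}{3 + m}$
$\left(V{\left(3,k{\left(0 \right)} \right)} - 84\right) 60 = \left(- \frac{5}{3 + 3} - 84\right) 60 = \left(- \frac{5}{6} - 84\right) 60 = \left(- \frac{509}{6}\right) 60 = -5090$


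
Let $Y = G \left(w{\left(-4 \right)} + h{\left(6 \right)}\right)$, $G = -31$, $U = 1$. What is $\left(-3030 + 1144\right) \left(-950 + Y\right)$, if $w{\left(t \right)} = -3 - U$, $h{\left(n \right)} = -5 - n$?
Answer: $914710$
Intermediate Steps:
$w{\left(t \right)} = -4$ ($w{\left(t \right)} = -3 - 1 = -4$)
$Y = 465$ ($Y = - 31 \left(-4 - 11\right) = \left(-31\right) \left(-15\right) = 465$)
$\left(-3030 + 1144\right) \left(-950 + Y\right) = \left(-3030 + 1144\right) \left(-950 + 465\right) = \left(-1886\right) \left(-485\right) = 914710$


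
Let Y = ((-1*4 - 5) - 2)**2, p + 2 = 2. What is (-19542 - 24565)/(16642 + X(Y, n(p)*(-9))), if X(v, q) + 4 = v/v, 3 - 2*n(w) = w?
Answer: -6301/2377 ≈ -2.6508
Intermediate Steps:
p = 0 (p = -2 + 2 = 0)
n(w) = 3/2 - w/2
Y = 121 (Y = ((-4 - 5) - 2)**2 = (-9 - 2)**2 = (-11)**2 = 121)
X(v, q) = -3 (X(v, q) = -4 + v/v = -4 + 1 = -3)
(-19542 - 24565)/(16642 + X(Y, n(p)*(-9))) = (-19542 - 24565)/(16642 - 3) = -44107/16639 = -44107*1/16639 = -6301/2377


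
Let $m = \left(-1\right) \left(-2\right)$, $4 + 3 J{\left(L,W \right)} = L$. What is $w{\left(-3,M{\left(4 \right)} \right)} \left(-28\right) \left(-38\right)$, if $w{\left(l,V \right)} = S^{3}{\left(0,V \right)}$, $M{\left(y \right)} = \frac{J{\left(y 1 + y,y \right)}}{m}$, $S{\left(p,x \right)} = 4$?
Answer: $68096$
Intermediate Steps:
$J{\left(L,W \right)} = - \frac{4}{3} + \frac{L}{3}$
$m = 2$
$M{\left(y \right)} = - \frac{2}{3} + \frac{y}{3}$ ($M{\left(y \right)} = \frac{- \frac{4}{3} + \frac{y 1 + y}{3}}{2} = \left(- \frac{4}{3} + \frac{y + y}{3}\right) \frac{1}{2} = \left(- \frac{4}{3} + \frac{2 y}{3}\right) \frac{1}{2} = - \frac{2}{3} + \frac{y}{3}$)
$w{\left(l,V \right)} = 64$ ($w{\left(l,V \right)} = 4^{3} = 64$)
$w{\left(-3,M{\left(4 \right)} \right)} \left(-28\right) \left(-38\right) = 64 \left(-28\right) \left(-38\right) = \left(-1792\right) \left(-38\right) = 68096$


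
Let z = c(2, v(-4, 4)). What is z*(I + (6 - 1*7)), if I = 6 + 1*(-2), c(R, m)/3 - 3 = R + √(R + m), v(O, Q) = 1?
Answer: 45 + 9*√3 ≈ 60.588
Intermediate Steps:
c(R, m) = 9 + 3*R + 3*√(R + m) (c(R, m) = 9 + 3*(R + √(R + m)) = 9 + (3*R + 3*√(R + m)) = 9 + 3*R + 3*√(R + m))
z = 15 + 3*√3 (z = 9 + 3*2 + 3*√(2 + 1) = 9 + 6 + 3*√3 = 15 + 3*√3 ≈ 20.196)
I = 4 (I = 6 - 2 = 4)
z*(I + (6 - 1*7)) = (15 + 3*√3)*(4 + (6 - 1*7)) = (15 + 3*√3)*(4 + (6 - 7)) = (15 + 3*√3)*(4 - 1) = (15 + 3*√3)*3 = 45 + 9*√3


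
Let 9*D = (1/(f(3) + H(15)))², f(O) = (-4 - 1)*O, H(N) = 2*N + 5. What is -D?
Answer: -1/3600 ≈ -0.00027778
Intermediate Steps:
H(N) = 5 + 2*N
f(O) = -5*O
D = 1/3600 (D = (1/(-5*3 + (5 + 2*15)))²/9 = (1/(-15 + (5 + 30)))²/9 = (1/(-15 + 35))²/9 = (1/20)²/9 = (⅑)*(1/400) = 1/3600 ≈ 0.00027778)
-D = -1*1/3600 = -1/3600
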